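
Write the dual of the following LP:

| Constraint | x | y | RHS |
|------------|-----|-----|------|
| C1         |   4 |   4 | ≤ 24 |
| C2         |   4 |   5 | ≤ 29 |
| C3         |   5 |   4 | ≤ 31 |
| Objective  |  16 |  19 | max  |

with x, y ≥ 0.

Primal max cᵀx s.t. Ax ≤ b, x ≥ 0  →  Dual min bᵀy s.t. Aᵀy ≥ c, y ≥ 0.

Minimize: z = 24y1 + 29y2 + 31y3

Subject to:
  4y1 + 4y2 + 5y3 ≥ 16
  4y1 + 5y2 + 4y3 ≥ 19
  y1, y2, y3 ≥ 0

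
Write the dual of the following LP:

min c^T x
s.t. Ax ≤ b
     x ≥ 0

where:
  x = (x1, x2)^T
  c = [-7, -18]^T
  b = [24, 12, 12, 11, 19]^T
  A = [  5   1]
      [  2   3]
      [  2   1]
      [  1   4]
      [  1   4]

Primal min cᵀx s.t. Ax ≤ b, x ≥ 0  →  Dual max −bᵀy s.t. Aᵀy ≥ −c, y ≥ 0.

Maximize: z = -24y1 - 12y2 - 12y3 - 11y4 - 19y5

Subject to:
  5y1 + 2y2 + 2y3 + y4 + y5 ≥ 7
  y1 + 3y2 + y3 + 4y4 + 4y5 ≥ 18
  y1, y2, y3, y4, y5 ≥ 0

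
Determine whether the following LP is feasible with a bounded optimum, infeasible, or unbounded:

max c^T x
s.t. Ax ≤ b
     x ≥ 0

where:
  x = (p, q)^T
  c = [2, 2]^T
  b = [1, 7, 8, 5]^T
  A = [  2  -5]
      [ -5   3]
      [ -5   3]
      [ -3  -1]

Unbounded (objective can increase without bound)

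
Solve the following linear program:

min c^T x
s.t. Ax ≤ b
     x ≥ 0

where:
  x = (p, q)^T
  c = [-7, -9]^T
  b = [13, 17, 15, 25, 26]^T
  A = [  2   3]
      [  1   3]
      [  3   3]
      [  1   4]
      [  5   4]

Evaluate the objective at each vertex of the feasible region:
  z(0, 0) = 0
  z(5, 0) = -35
  z(2, 3) = -41  ←
  z(0, 4.333) = -39
The minimum is at p = 2, q = 3.

p = 2, q = 3, z = -41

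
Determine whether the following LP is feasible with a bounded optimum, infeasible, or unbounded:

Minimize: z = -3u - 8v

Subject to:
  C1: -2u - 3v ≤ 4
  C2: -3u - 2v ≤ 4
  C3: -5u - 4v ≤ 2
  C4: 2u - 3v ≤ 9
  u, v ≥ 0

Unbounded (objective can decrease without bound)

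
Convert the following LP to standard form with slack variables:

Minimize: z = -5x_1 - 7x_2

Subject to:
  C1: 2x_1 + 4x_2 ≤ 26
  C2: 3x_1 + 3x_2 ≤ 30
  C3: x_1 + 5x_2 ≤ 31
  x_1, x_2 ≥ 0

min z = -5x_1 - 7x_2

s.t.
  2x_1 + 4x_2 + s1 = 26
  3x_1 + 3x_2 + s2 = 30
  x_1 + 5x_2 + s3 = 31
  x_1, x_2, s1, s2, s3 ≥ 0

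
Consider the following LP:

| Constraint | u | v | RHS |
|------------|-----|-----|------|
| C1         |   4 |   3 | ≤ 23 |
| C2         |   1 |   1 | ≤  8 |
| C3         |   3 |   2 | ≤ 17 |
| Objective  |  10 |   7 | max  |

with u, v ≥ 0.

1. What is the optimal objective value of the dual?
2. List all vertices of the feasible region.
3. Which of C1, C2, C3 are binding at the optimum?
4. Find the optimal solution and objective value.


1. 57
2. (0, 0), (5.667, 0), (5, 1), (0, 7.667)
3. C1, C3
4. u = 5, v = 1, z = 57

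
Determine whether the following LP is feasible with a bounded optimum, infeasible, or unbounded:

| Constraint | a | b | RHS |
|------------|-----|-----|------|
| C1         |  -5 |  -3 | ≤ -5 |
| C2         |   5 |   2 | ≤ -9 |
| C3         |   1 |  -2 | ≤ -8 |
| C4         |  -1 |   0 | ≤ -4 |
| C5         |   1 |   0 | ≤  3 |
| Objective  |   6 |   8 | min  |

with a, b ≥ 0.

Infeasible (no feasible solution exists)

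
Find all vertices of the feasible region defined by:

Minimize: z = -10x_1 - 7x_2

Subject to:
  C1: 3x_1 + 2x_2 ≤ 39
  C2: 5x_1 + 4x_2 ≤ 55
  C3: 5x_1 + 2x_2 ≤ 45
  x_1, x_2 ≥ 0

(0, 0), (9, 0), (7, 5), (0, 13.75)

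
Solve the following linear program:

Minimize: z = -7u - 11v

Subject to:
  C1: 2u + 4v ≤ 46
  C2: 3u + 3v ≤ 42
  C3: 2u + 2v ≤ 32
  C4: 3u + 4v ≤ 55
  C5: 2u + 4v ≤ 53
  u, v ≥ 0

Evaluate the objective at each vertex of the feasible region:
  z(0, 0) = 0
  z(14, 0) = -98
  z(5, 9) = -134  ←
  z(0, 11.5) = -126.5
The minimum is at u = 5, v = 9.

u = 5, v = 9, z = -134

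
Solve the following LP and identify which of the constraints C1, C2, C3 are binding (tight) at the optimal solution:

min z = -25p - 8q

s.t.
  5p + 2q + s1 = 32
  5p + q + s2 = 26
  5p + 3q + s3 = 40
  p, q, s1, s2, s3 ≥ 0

At p = 4, q = 6, compute slack b - a·x for each constraint:
  C1: 32 − 32 = 0  (binding)
  C2: 26 − 26 = 0  (binding)
  C3: 40 − 38 = 2  (slack)

Optimal: p = 4, q = 6
Binding: C1, C2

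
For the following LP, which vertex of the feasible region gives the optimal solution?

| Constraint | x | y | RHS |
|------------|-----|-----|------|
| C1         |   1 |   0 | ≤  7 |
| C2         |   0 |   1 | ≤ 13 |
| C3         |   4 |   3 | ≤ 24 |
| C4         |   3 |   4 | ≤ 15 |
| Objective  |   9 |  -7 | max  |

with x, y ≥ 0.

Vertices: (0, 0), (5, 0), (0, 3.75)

Evaluate the objective at each vertex of the feasible region:
  z(0, 0) = 0
  z(5, 0) = 45  ←
  z(0, 3.75) = -26.25
The maximum is at x = 5, y = 0.

(5, 0)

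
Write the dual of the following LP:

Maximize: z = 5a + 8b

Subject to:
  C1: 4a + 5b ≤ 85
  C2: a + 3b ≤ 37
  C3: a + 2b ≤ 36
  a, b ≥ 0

Primal max cᵀx s.t. Ax ≤ b, x ≥ 0  →  Dual min bᵀy s.t. Aᵀy ≥ c, y ≥ 0.

Minimize: z = 85y1 + 37y2 + 36y3

Subject to:
  4y1 + y2 + y3 ≥ 5
  5y1 + 3y2 + 2y3 ≥ 8
  y1, y2, y3 ≥ 0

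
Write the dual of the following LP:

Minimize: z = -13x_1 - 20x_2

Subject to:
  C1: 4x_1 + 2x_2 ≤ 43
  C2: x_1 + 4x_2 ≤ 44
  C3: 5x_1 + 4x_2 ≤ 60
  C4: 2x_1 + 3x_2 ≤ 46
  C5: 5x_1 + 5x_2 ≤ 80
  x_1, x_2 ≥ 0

Primal min cᵀx s.t. Ax ≤ b, x ≥ 0  →  Dual max −bᵀy s.t. Aᵀy ≥ −c, y ≥ 0.

Maximize: z = -43y1 - 44y2 - 60y3 - 46y4 - 80y5

Subject to:
  4y1 + y2 + 5y3 + 2y4 + 5y5 ≥ 13
  2y1 + 4y2 + 4y3 + 3y4 + 5y5 ≥ 20
  y1, y2, y3, y4, y5 ≥ 0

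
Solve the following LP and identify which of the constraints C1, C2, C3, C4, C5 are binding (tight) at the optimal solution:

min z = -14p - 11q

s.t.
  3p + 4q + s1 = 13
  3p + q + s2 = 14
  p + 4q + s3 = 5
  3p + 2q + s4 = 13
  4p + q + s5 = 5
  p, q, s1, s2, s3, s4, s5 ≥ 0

At p = 1, q = 1, compute slack b - a·x for each constraint:
  C1: 13 − 7 = 6  (slack)
  C2: 14 − 4 = 10  (slack)
  C3: 5 − 5 = 0  (binding)
  C4: 13 − 5 = 8  (slack)
  C5: 5 − 5 = 0  (binding)

Optimal: p = 1, q = 1
Binding: C3, C5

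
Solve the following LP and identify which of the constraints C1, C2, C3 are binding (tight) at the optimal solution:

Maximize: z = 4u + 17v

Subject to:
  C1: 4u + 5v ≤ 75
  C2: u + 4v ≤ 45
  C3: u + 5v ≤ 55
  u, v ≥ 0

At u = 5, v = 10, compute slack b - a·x for each constraint:
  C1: 75 − 70 = 5  (slack)
  C2: 45 − 45 = 0  (binding)
  C3: 55 − 55 = 0  (binding)

Optimal: u = 5, v = 10
Binding: C2, C3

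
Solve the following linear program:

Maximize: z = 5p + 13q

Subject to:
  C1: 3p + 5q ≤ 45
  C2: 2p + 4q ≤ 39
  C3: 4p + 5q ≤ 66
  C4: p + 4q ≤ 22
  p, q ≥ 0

Evaluate the objective at each vertex of the feasible region:
  z(0, 0) = 0
  z(15, 0) = 75
  z(10, 3) = 89  ←
  z(0, 5.5) = 71.5
The maximum is at p = 10, q = 3.

p = 10, q = 3, z = 89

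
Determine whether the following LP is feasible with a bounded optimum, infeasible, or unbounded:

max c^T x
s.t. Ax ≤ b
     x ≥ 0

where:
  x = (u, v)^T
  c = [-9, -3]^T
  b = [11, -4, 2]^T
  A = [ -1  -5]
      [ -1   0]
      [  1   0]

Infeasible (no feasible solution exists)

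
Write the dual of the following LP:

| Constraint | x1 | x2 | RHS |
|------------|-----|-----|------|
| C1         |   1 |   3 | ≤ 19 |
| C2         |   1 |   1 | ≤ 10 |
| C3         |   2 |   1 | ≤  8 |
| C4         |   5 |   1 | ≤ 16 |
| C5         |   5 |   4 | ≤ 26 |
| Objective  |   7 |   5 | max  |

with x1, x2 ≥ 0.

Primal max cᵀx s.t. Ax ≤ b, x ≥ 0  →  Dual min bᵀy s.t. Aᵀy ≥ c, y ≥ 0.

Minimize: z = 19y1 + 10y2 + 8y3 + 16y4 + 26y5

Subject to:
  y1 + y2 + 2y3 + 5y4 + 5y5 ≥ 7
  3y1 + y2 + y3 + y4 + 4y5 ≥ 5
  y1, y2, y3, y4, y5 ≥ 0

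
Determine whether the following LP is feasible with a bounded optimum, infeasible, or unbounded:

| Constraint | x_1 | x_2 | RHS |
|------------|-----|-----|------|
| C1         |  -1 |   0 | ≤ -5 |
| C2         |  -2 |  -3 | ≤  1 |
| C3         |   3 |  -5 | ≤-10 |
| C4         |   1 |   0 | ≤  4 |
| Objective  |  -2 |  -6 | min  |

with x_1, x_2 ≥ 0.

Infeasible (no feasible solution exists)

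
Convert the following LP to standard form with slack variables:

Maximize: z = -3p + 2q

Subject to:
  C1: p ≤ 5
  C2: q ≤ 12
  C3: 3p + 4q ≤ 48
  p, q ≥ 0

max z = -3p + 2q

s.t.
  p + s1 = 5
  q + s2 = 12
  3p + 4q + s3 = 48
  p, q, s1, s2, s3 ≥ 0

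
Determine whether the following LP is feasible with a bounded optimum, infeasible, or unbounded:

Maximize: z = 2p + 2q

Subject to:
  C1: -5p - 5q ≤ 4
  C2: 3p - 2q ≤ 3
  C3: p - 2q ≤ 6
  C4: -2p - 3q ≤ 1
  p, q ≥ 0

Unbounded (objective can increase without bound)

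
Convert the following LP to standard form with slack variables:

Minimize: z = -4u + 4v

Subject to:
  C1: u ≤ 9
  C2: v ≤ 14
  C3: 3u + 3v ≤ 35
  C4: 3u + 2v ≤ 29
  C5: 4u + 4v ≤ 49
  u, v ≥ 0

min z = -4u + 4v

s.t.
  u + s1 = 9
  v + s2 = 14
  3u + 3v + s3 = 35
  3u + 2v + s4 = 29
  4u + 4v + s5 = 49
  u, v, s1, s2, s3, s4, s5 ≥ 0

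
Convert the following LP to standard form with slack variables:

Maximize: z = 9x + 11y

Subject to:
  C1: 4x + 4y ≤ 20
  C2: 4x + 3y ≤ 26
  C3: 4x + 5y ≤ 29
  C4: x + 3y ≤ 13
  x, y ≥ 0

max z = 9x + 11y

s.t.
  4x + 4y + s1 = 20
  4x + 3y + s2 = 26
  4x + 5y + s3 = 29
  x + 3y + s4 = 13
  x, y, s1, s2, s3, s4 ≥ 0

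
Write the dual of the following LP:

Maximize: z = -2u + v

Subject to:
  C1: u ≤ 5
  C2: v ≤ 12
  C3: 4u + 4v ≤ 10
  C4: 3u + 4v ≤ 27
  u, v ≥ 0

Primal max cᵀx s.t. Ax ≤ b, x ≥ 0  →  Dual min bᵀy s.t. Aᵀy ≥ c, y ≥ 0.

Minimize: z = 5y1 + 12y2 + 10y3 + 27y4

Subject to:
  y1 + 4y3 + 3y4 ≥ -2
  y2 + 4y3 + 4y4 ≥ 1
  y1, y2, y3, y4 ≥ 0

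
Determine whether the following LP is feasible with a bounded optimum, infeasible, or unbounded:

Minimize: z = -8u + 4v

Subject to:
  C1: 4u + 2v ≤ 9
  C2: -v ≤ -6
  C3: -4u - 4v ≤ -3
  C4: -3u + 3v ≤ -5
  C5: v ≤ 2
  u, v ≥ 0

Infeasible (no feasible solution exists)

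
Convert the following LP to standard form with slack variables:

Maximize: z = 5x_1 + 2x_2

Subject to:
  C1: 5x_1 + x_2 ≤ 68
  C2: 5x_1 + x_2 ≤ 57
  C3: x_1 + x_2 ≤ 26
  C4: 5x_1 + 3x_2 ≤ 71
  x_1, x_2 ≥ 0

max z = 5x_1 + 2x_2

s.t.
  5x_1 + x_2 + s1 = 68
  5x_1 + x_2 + s2 = 57
  x_1 + x_2 + s3 = 26
  5x_1 + 3x_2 + s4 = 71
  x_1, x_2, s1, s2, s3, s4 ≥ 0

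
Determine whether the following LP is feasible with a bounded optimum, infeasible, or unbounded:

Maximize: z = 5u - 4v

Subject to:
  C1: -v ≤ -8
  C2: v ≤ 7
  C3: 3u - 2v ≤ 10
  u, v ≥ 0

Infeasible (no feasible solution exists)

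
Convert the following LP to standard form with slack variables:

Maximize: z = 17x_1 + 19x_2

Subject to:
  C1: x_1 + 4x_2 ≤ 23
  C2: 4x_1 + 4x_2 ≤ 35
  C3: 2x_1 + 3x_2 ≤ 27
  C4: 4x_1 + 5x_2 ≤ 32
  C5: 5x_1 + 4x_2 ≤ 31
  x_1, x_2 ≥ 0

max z = 17x_1 + 19x_2

s.t.
  x_1 + 4x_2 + s1 = 23
  4x_1 + 4x_2 + s2 = 35
  2x_1 + 3x_2 + s3 = 27
  4x_1 + 5x_2 + s4 = 32
  5x_1 + 4x_2 + s5 = 31
  x_1, x_2, s1, s2, s3, s4, s5 ≥ 0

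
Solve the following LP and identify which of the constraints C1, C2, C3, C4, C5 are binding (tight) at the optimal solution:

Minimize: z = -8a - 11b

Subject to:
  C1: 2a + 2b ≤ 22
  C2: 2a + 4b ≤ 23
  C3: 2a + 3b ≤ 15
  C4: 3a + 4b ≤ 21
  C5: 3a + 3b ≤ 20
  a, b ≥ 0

At a = 3, b = 3, compute slack b - a·x for each constraint:
  C1: 22 − 12 = 10  (slack)
  C2: 23 − 18 = 5  (slack)
  C3: 15 − 15 = 0  (binding)
  C4: 21 − 21 = 0  (binding)
  C5: 20 − 18 = 2  (slack)

Optimal: a = 3, b = 3
Binding: C3, C4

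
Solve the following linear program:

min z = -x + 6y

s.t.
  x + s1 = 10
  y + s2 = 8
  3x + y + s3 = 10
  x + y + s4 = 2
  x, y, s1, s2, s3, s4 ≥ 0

Evaluate the objective at each vertex of the feasible region:
  z(0, 0) = 0
  z(2, 0) = -2  ←
  z(0, 2) = 12
The minimum is at x = 2, y = 0.

x = 2, y = 0, z = -2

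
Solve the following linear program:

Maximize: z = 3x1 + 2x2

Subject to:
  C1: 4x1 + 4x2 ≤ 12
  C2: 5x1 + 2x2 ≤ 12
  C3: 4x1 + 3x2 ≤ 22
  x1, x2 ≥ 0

Evaluate the objective at each vertex of the feasible region:
  z(0, 0) = 0
  z(2.4, 0) = 7.2
  z(2, 1) = 8  ←
  z(0, 3) = 6
The maximum is at x1 = 2, x2 = 1.

x1 = 2, x2 = 1, z = 8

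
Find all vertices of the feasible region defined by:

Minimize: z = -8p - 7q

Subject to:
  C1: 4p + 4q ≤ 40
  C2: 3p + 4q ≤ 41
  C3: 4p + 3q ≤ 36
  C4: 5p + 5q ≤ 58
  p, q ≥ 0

(0, 0), (9, 0), (6, 4), (0, 10)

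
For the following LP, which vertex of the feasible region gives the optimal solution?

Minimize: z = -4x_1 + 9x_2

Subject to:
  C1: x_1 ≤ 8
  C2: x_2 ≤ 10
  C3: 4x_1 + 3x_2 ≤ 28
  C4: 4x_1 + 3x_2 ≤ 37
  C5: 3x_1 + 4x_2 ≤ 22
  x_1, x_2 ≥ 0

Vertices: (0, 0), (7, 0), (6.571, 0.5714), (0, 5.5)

Evaluate the objective at each vertex of the feasible region:
  z(0, 0) = 0
  z(7, 0) = -28  ←
  z(6.571, 0.5714) = -21.14
  z(0, 5.5) = 49.5
The minimum is at x_1 = 7, x_2 = 0.

(7, 0)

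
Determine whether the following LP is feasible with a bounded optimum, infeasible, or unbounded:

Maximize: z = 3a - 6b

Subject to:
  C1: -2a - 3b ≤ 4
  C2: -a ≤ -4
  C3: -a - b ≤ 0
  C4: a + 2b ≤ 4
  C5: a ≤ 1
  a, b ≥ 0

Infeasible (no feasible solution exists)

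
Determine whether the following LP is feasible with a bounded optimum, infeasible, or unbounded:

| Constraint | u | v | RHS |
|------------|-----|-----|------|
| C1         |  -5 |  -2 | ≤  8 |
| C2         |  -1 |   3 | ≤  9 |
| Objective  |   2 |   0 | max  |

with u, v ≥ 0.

Unbounded (objective can increase without bound)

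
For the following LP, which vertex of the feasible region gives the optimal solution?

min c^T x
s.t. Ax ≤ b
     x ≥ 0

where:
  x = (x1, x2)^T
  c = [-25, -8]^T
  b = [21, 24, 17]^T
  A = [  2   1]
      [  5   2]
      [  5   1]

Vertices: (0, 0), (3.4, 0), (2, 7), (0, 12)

Evaluate the objective at each vertex of the feasible region:
  z(0, 0) = 0
  z(3.4, 0) = -85
  z(2, 7) = -106  ←
  z(0, 12) = -96
The minimum is at x1 = 2, x2 = 7.

(2, 7)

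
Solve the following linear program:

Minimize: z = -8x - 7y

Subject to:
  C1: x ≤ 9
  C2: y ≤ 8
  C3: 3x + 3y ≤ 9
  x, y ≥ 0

Evaluate the objective at each vertex of the feasible region:
  z(0, 0) = 0
  z(3, 0) = -24  ←
  z(0, 3) = -21
The minimum is at x = 3, y = 0.

x = 3, y = 0, z = -24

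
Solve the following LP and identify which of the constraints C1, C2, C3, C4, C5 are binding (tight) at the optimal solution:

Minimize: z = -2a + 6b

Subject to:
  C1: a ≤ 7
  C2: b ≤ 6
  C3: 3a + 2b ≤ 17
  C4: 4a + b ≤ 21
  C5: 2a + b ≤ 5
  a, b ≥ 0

At a = 2.5, b = 0, compute slack b - a·x for each constraint:
  C1: 7 − 2.5 = 4.5  (slack)
  C2: 6 − 0 = 6  (slack)
  C3: 17 − 7.5 = 9.5  (slack)
  C4: 21 − 10 = 11  (slack)
  C5: 5 − 5 = 0  (binding)

Optimal: a = 2.5, b = 0
Binding: C5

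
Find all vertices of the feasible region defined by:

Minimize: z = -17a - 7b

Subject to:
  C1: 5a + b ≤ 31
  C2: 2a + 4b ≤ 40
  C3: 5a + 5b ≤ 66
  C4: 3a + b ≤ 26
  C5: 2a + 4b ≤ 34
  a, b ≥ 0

(0, 0), (6.2, 0), (5, 6), (0, 8.5)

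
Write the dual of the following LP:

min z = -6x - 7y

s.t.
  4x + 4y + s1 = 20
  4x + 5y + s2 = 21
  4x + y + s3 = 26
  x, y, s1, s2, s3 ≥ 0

Primal min cᵀx s.t. Ax ≤ b, x ≥ 0  →  Dual max −bᵀy s.t. Aᵀy ≥ −c, y ≥ 0.

Maximize: z = -20y1 - 21y2 - 26y3

Subject to:
  4y1 + 4y2 + 4y3 ≥ 6
  4y1 + 5y2 + y3 ≥ 7
  y1, y2, y3 ≥ 0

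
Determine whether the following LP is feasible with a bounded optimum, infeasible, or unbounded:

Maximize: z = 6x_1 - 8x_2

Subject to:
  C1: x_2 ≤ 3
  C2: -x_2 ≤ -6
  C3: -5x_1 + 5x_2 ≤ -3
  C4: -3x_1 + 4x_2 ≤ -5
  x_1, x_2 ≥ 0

Infeasible (no feasible solution exists)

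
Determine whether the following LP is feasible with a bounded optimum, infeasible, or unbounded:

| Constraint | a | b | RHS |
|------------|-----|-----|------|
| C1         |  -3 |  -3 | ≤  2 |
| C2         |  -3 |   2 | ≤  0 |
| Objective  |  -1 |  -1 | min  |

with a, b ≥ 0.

Unbounded (objective can decrease without bound)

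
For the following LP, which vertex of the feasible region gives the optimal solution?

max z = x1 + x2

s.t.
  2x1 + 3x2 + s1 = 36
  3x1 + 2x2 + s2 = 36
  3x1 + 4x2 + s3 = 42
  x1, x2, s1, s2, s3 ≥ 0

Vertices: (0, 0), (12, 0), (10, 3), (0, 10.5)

Evaluate the objective at each vertex of the feasible region:
  z(0, 0) = 0
  z(12, 0) = 12
  z(10, 3) = 13  ←
  z(0, 10.5) = 10.5
The maximum is at x1 = 10, x2 = 3.

(10, 3)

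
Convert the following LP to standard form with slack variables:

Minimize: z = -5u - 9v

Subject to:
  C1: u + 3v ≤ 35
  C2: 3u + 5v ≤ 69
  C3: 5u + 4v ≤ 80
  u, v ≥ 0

min z = -5u - 9v

s.t.
  u + 3v + s1 = 35
  3u + 5v + s2 = 69
  5u + 4v + s3 = 80
  u, v, s1, s2, s3 ≥ 0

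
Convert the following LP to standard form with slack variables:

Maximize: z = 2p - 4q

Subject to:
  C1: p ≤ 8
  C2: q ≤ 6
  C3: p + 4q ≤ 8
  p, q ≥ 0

max z = 2p - 4q

s.t.
  p + s1 = 8
  q + s2 = 6
  p + 4q + s3 = 8
  p, q, s1, s2, s3 ≥ 0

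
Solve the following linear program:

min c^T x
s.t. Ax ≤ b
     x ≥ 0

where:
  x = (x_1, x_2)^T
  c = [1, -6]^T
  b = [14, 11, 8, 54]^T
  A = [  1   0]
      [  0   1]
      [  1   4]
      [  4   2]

Evaluate the objective at each vertex of the feasible region:
  z(0, 0) = 0
  z(8, 0) = 8
  z(0, 2) = -12  ←
The minimum is at x_1 = 0, x_2 = 2.

x_1 = 0, x_2 = 2, z = -12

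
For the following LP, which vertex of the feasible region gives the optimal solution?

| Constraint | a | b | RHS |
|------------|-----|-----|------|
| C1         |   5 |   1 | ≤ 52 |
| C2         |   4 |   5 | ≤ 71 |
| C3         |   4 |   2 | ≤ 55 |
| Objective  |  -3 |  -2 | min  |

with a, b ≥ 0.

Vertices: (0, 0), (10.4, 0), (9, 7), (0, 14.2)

Evaluate the objective at each vertex of the feasible region:
  z(0, 0) = 0
  z(10.4, 0) = -31.2
  z(9, 7) = -41  ←
  z(0, 14.2) = -28.4
The minimum is at a = 9, b = 7.

(9, 7)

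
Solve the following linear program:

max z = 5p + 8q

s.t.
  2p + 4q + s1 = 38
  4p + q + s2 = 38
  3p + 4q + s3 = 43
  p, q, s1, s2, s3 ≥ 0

Evaluate the objective at each vertex of the feasible region:
  z(0, 0) = 0
  z(9.5, 0) = 47.5
  z(8.385, 4.462) = 77.62
  z(5, 7) = 81  ←
  z(0, 9.5) = 76
The maximum is at p = 5, q = 7.

p = 5, q = 7, z = 81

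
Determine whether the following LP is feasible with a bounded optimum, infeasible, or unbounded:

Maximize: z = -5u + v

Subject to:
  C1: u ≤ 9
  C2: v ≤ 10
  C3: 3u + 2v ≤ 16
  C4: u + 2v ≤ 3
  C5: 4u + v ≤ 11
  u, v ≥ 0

Feasible with a bounded optimal solution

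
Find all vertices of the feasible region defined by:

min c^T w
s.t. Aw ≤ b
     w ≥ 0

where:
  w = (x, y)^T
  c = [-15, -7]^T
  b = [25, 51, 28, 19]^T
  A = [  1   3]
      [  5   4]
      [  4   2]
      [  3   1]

(0, 0), (6.333, 0), (5, 4), (3.4, 7.2), (0, 8.333)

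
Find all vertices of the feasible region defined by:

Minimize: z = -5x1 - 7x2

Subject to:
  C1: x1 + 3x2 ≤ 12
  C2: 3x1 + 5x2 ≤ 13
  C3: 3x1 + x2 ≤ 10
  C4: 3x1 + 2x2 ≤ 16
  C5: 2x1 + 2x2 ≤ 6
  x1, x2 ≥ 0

(0, 0), (3, 0), (1, 2), (0, 2.6)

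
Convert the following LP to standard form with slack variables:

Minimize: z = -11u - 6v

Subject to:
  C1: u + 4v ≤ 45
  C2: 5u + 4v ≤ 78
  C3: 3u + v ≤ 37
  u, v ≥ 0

min z = -11u - 6v

s.t.
  u + 4v + s1 = 45
  5u + 4v + s2 = 78
  3u + v + s3 = 37
  u, v, s1, s2, s3 ≥ 0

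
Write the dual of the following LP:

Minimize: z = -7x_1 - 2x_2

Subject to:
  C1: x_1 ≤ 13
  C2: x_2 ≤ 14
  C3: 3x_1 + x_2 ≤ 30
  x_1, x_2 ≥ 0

Primal min cᵀx s.t. Ax ≤ b, x ≥ 0  →  Dual max −bᵀy s.t. Aᵀy ≥ −c, y ≥ 0.

Maximize: z = -13y1 - 14y2 - 30y3

Subject to:
  y1 + 3y3 ≥ 7
  y2 + y3 ≥ 2
  y1, y2, y3 ≥ 0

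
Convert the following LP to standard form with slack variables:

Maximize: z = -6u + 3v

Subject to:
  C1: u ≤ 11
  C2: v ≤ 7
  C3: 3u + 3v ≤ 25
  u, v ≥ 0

max z = -6u + 3v

s.t.
  u + s1 = 11
  v + s2 = 7
  3u + 3v + s3 = 25
  u, v, s1, s2, s3 ≥ 0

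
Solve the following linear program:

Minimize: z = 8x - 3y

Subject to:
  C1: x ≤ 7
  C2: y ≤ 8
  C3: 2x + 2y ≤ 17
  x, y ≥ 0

Evaluate the objective at each vertex of the feasible region:
  z(0, 0) = 0
  z(7, 0) = 56
  z(7, 1.5) = 51.5
  z(0.5, 8) = -20
  z(0, 8) = -24  ←
The minimum is at x = 0, y = 8.

x = 0, y = 8, z = -24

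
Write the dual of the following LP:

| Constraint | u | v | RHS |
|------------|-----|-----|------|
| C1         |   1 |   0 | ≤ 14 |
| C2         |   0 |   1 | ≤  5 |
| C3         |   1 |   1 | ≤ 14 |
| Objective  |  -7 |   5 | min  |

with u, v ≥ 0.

Primal min cᵀx s.t. Ax ≤ b, x ≥ 0  →  Dual max −bᵀy s.t. Aᵀy ≥ −c, y ≥ 0.

Maximize: z = -14y1 - 5y2 - 14y3

Subject to:
  y1 + y3 ≥ 7
  y2 + y3 ≥ -5
  y1, y2, y3 ≥ 0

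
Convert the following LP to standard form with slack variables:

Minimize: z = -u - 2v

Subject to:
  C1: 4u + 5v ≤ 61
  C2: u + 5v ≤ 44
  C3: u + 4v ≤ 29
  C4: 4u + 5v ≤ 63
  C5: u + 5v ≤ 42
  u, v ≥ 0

min z = -u - 2v

s.t.
  4u + 5v + s1 = 61
  u + 5v + s2 = 44
  u + 4v + s3 = 29
  4u + 5v + s4 = 63
  u + 5v + s5 = 42
  u, v, s1, s2, s3, s4, s5 ≥ 0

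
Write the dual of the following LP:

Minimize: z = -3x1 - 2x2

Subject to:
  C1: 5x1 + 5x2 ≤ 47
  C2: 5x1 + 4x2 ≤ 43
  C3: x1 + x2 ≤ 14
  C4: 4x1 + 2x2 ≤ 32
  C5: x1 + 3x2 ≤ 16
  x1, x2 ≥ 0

Primal min cᵀx s.t. Ax ≤ b, x ≥ 0  →  Dual max −bᵀy s.t. Aᵀy ≥ −c, y ≥ 0.

Maximize: z = -47y1 - 43y2 - 14y3 - 32y4 - 16y5

Subject to:
  5y1 + 5y2 + y3 + 4y4 + y5 ≥ 3
  5y1 + 4y2 + y3 + 2y4 + 3y5 ≥ 2
  y1, y2, y3, y4, y5 ≥ 0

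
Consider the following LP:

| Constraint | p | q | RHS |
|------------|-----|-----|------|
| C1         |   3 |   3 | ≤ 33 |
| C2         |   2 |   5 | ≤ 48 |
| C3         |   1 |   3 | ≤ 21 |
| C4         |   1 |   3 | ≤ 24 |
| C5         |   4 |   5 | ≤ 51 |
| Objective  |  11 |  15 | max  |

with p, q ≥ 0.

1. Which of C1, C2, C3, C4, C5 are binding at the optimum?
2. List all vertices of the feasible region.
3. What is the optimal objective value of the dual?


1. C1, C3
2. (0, 0), (11, 0), (6, 5), (0, 7)
3. 141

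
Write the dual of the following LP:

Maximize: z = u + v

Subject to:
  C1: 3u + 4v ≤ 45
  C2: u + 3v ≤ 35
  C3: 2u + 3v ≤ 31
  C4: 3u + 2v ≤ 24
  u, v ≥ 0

Primal max cᵀx s.t. Ax ≤ b, x ≥ 0  →  Dual min bᵀy s.t. Aᵀy ≥ c, y ≥ 0.

Minimize: z = 45y1 + 35y2 + 31y3 + 24y4

Subject to:
  3y1 + y2 + 2y3 + 3y4 ≥ 1
  4y1 + 3y2 + 3y3 + 2y4 ≥ 1
  y1, y2, y3, y4 ≥ 0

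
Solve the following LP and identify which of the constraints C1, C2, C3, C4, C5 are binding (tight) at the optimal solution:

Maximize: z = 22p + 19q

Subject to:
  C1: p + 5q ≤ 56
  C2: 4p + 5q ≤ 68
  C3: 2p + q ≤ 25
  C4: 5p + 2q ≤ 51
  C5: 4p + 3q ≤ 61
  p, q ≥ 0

At p = 7, q = 8, compute slack b - a·x for each constraint:
  C1: 56 − 47 = 9  (slack)
  C2: 68 − 68 = 0  (binding)
  C3: 25 − 22 = 3  (slack)
  C4: 51 − 51 = 0  (binding)
  C5: 61 − 52 = 9  (slack)

Optimal: p = 7, q = 8
Binding: C2, C4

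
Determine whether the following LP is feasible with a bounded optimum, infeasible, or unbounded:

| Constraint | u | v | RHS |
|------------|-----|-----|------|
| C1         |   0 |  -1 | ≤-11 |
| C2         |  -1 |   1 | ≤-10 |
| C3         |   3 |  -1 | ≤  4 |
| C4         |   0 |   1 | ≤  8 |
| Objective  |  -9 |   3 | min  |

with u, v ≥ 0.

Infeasible (no feasible solution exists)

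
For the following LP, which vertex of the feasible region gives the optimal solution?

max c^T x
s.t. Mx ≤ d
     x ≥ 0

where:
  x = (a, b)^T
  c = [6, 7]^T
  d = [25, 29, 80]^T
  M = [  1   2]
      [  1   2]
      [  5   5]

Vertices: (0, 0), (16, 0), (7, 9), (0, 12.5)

Evaluate the objective at each vertex of the feasible region:
  z(0, 0) = 0
  z(16, 0) = 96
  z(7, 9) = 105  ←
  z(0, 12.5) = 87.5
The maximum is at a = 7, b = 9.

(7, 9)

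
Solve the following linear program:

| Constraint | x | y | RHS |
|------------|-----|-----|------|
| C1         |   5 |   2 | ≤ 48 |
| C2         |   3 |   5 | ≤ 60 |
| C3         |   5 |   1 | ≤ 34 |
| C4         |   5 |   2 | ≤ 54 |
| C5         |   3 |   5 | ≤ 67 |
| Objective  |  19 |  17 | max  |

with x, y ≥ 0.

Evaluate the objective at each vertex of the feasible region:
  z(0, 0) = 0
  z(6.8, 0) = 129.2
  z(5, 9) = 248  ←
  z(0, 12) = 204
The maximum is at x = 5, y = 9.

x = 5, y = 9, z = 248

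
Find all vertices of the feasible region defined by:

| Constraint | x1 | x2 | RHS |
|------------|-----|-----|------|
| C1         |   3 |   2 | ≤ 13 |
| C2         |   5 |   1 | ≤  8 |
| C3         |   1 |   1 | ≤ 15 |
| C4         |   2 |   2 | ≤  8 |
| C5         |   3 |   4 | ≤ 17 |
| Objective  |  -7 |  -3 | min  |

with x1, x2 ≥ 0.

(0, 0), (1.6, 0), (1, 3), (0, 4)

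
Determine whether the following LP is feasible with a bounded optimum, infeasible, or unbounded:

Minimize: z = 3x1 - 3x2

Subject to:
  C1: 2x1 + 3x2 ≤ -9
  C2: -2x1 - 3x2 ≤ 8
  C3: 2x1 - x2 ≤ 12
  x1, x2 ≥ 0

Infeasible (no feasible solution exists)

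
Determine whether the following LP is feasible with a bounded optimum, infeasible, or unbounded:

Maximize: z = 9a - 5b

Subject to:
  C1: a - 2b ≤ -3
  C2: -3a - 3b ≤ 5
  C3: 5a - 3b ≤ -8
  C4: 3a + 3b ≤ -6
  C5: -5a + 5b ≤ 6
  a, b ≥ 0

Infeasible (no feasible solution exists)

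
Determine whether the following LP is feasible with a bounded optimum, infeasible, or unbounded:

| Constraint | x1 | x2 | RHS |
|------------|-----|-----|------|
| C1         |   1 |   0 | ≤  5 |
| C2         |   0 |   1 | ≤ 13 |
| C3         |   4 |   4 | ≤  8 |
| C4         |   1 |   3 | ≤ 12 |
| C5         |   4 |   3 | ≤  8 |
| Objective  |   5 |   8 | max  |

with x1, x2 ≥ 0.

Feasible with a bounded optimal solution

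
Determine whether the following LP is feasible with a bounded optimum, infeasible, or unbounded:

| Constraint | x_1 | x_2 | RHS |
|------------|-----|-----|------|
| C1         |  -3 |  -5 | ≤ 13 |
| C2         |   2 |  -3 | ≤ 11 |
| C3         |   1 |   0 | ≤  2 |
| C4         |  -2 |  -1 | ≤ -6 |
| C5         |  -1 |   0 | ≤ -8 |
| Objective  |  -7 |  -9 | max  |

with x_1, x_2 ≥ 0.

Infeasible (no feasible solution exists)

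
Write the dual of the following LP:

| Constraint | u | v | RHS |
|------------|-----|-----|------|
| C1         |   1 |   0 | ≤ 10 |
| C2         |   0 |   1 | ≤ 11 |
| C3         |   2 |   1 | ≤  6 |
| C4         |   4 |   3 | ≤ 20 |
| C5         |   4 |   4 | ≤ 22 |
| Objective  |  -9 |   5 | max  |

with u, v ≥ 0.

Primal max cᵀx s.t. Ax ≤ b, x ≥ 0  →  Dual min bᵀy s.t. Aᵀy ≥ c, y ≥ 0.

Minimize: z = 10y1 + 11y2 + 6y3 + 20y4 + 22y5

Subject to:
  y1 + 2y3 + 4y4 + 4y5 ≥ -9
  y2 + y3 + 3y4 + 4y5 ≥ 5
  y1, y2, y3, y4, y5 ≥ 0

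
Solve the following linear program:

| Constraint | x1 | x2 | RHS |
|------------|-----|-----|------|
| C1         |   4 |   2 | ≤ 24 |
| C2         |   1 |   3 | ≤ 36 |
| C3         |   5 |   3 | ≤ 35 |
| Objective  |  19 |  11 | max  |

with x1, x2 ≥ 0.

Evaluate the objective at each vertex of the feasible region:
  z(0, 0) = 0
  z(6, 0) = 114
  z(1, 10) = 129  ←
  z(0, 11.67) = 128.3
The maximum is at x1 = 1, x2 = 10.

x1 = 1, x2 = 10, z = 129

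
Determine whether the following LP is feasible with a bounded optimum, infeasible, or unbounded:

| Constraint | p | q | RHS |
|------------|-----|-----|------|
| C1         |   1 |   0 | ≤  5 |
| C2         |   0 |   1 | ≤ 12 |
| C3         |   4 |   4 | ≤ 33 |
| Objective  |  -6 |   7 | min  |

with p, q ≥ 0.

Feasible with a bounded optimal solution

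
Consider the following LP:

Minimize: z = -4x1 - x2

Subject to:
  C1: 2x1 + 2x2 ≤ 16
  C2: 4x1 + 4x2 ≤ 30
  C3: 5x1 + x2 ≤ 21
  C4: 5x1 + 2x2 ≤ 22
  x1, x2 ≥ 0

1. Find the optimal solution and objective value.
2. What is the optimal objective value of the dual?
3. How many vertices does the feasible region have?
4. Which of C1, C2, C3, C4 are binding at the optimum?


1. x1 = 4, x2 = 1, z = -17
2. -17
3. 5
4. C3, C4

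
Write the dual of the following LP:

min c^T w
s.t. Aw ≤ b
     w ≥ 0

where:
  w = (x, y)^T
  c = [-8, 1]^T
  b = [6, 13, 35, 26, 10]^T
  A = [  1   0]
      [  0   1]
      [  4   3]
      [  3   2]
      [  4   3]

Primal min cᵀx s.t. Ax ≤ b, x ≥ 0  →  Dual max −bᵀy s.t. Aᵀy ≥ −c, y ≥ 0.

Maximize: z = -6y1 - 13y2 - 35y3 - 26y4 - 10y5

Subject to:
  y1 + 4y3 + 3y4 + 4y5 ≥ 8
  y2 + 3y3 + 2y4 + 3y5 ≥ -1
  y1, y2, y3, y4, y5 ≥ 0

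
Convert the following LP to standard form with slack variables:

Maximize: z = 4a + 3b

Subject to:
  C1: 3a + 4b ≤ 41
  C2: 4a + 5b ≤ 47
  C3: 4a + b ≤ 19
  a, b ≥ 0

max z = 4a + 3b

s.t.
  3a + 4b + s1 = 41
  4a + 5b + s2 = 47
  4a + b + s3 = 19
  a, b, s1, s2, s3 ≥ 0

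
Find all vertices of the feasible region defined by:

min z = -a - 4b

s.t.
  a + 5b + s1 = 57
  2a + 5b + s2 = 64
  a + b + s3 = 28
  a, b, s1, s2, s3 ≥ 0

(0, 0), (28, 0), (25.33, 2.667), (7, 10), (0, 11.4)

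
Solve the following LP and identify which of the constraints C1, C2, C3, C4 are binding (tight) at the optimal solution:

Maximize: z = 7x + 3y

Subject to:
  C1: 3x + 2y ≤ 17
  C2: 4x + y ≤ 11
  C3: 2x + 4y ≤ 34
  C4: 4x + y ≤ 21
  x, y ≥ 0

At x = 1, y = 7, compute slack b - a·x for each constraint:
  C1: 17 − 17 = 0  (binding)
  C2: 11 − 11 = 0  (binding)
  C3: 34 − 30 = 4  (slack)
  C4: 21 − 11 = 10  (slack)

Optimal: x = 1, y = 7
Binding: C1, C2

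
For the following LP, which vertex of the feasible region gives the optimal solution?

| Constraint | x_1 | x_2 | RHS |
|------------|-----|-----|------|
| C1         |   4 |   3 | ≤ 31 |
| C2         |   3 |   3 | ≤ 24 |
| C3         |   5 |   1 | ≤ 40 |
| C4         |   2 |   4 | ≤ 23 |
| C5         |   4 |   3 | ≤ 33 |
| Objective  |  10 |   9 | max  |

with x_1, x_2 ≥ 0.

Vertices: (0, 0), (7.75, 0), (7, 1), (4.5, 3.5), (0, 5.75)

Evaluate the objective at each vertex of the feasible region:
  z(0, 0) = 0
  z(7.75, 0) = 77.5
  z(7, 1) = 79  ←
  z(4.5, 3.5) = 76.5
  z(0, 5.75) = 51.75
The maximum is at x_1 = 7, x_2 = 1.

(7, 1)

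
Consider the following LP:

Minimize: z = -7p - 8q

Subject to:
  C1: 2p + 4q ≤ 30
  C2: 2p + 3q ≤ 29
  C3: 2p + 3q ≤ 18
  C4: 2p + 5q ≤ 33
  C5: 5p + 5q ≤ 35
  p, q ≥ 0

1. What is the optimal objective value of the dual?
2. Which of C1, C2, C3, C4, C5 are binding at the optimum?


1. -53
2. C3, C5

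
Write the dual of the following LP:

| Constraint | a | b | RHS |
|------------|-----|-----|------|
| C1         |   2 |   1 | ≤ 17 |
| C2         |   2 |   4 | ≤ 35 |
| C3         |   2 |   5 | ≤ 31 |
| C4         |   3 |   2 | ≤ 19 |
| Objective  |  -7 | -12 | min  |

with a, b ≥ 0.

Primal min cᵀx s.t. Ax ≤ b, x ≥ 0  →  Dual max −bᵀy s.t. Aᵀy ≥ −c, y ≥ 0.

Maximize: z = -17y1 - 35y2 - 31y3 - 19y4

Subject to:
  2y1 + 2y2 + 2y3 + 3y4 ≥ 7
  y1 + 4y2 + 5y3 + 2y4 ≥ 12
  y1, y2, y3, y4 ≥ 0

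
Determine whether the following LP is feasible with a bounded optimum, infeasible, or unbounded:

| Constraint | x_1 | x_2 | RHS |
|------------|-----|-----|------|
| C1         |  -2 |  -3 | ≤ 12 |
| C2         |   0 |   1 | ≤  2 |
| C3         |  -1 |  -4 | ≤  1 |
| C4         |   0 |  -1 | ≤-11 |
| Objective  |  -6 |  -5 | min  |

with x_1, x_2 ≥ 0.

Infeasible (no feasible solution exists)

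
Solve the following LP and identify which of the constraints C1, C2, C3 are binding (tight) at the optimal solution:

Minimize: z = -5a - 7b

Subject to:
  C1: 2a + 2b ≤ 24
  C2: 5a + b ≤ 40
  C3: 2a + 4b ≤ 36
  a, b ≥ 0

At a = 6, b = 6, compute slack b - a·x for each constraint:
  C1: 24 − 24 = 0  (binding)
  C2: 40 − 36 = 4  (slack)
  C3: 36 − 36 = 0  (binding)

Optimal: a = 6, b = 6
Binding: C1, C3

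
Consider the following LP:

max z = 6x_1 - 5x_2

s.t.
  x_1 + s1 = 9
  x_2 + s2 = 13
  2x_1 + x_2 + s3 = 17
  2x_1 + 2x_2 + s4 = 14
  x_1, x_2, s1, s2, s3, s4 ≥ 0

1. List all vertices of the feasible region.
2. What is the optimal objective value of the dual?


1. (0, 0), (7, 0), (0, 7)
2. 42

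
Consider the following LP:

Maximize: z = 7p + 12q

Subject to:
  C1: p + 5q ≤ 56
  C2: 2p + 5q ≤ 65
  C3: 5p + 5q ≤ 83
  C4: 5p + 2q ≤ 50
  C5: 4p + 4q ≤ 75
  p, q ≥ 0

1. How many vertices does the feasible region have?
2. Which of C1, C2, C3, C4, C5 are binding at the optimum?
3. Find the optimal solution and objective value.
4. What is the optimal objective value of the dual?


1. 4
2. C1, C4
3. p = 6, q = 10, z = 162
4. 162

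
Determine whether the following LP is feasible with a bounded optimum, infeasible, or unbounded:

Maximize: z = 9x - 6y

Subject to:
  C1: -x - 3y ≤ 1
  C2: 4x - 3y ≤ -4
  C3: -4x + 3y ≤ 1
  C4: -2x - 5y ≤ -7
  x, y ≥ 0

Infeasible (no feasible solution exists)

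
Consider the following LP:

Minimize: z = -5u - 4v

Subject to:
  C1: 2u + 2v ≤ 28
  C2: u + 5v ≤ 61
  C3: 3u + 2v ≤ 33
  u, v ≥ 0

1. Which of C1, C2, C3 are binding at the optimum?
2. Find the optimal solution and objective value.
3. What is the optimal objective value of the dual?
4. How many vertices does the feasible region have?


1. C1, C3
2. u = 5, v = 9, z = -61
3. -61
4. 5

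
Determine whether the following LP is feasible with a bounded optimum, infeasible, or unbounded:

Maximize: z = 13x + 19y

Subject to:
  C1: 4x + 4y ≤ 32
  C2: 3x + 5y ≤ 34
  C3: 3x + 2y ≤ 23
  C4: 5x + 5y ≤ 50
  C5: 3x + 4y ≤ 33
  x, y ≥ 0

Feasible with a bounded optimal solution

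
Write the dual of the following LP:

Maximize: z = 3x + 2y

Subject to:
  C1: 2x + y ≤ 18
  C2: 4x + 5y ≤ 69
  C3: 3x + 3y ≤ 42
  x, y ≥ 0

Primal max cᵀx s.t. Ax ≤ b, x ≥ 0  →  Dual min bᵀy s.t. Aᵀy ≥ c, y ≥ 0.

Minimize: z = 18y1 + 69y2 + 42y3

Subject to:
  2y1 + 4y2 + 3y3 ≥ 3
  y1 + 5y2 + 3y3 ≥ 2
  y1, y2, y3 ≥ 0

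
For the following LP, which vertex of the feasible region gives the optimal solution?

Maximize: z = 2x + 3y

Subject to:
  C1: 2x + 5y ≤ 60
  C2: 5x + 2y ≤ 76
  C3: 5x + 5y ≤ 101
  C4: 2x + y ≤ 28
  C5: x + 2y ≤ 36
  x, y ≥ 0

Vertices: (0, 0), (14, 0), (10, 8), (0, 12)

Evaluate the objective at each vertex of the feasible region:
  z(0, 0) = 0
  z(14, 0) = 28
  z(10, 8) = 44  ←
  z(0, 12) = 36
The maximum is at x = 10, y = 8.

(10, 8)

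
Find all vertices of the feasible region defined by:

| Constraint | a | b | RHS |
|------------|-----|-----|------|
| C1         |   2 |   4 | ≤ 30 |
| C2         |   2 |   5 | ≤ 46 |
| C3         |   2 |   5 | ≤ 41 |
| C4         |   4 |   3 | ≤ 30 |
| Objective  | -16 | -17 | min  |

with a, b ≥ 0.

(0, 0), (7.5, 0), (3, 6), (0, 7.5)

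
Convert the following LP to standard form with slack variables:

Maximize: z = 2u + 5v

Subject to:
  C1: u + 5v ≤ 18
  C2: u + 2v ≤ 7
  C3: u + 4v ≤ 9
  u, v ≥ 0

max z = 2u + 5v

s.t.
  u + 5v + s1 = 18
  u + 2v + s2 = 7
  u + 4v + s3 = 9
  u, v, s1, s2, s3 ≥ 0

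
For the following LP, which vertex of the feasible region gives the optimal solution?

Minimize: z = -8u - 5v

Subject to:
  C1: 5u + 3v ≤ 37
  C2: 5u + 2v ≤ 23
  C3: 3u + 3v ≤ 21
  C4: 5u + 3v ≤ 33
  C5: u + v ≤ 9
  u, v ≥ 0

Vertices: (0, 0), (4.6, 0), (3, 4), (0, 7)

Evaluate the objective at each vertex of the feasible region:
  z(0, 0) = 0
  z(4.6, 0) = -36.8
  z(3, 4) = -44  ←
  z(0, 7) = -35
The minimum is at u = 3, v = 4.

(3, 4)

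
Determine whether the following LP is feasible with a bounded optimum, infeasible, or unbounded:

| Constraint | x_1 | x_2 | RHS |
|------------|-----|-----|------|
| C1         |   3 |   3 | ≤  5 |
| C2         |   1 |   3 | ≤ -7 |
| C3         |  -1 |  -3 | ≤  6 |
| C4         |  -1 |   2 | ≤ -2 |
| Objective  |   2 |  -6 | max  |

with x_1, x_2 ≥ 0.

Infeasible (no feasible solution exists)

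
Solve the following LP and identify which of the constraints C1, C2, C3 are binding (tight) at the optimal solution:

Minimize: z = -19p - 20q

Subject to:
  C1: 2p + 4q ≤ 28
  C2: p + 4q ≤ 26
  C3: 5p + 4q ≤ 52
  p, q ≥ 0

At p = 8, q = 3, compute slack b - a·x for each constraint:
  C1: 28 − 28 = 0  (binding)
  C2: 26 − 20 = 6  (slack)
  C3: 52 − 52 = 0  (binding)

Optimal: p = 8, q = 3
Binding: C1, C3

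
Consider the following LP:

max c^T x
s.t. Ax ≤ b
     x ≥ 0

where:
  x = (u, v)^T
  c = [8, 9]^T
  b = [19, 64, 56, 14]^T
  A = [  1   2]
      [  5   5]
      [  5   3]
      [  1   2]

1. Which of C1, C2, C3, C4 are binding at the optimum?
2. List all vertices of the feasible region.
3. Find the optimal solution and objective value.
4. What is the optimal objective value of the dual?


1. C3, C4
2. (0, 0), (11.2, 0), (10, 2), (0, 7)
3. u = 10, v = 2, z = 98
4. 98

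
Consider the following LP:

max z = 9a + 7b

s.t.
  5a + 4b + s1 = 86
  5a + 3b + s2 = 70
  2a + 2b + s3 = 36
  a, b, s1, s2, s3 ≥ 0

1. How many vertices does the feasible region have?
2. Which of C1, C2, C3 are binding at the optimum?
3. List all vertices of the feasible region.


1. 4
2. C2, C3
3. (0, 0), (14, 0), (8, 10), (0, 18)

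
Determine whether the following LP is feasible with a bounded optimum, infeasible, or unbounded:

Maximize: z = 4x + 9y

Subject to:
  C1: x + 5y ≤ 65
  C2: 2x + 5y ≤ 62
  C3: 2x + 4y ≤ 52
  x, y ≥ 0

Feasible with a bounded optimal solution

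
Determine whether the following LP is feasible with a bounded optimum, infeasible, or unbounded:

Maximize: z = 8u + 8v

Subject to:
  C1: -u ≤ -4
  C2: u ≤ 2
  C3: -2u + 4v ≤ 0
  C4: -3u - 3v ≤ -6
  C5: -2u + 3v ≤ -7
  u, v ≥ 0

Infeasible (no feasible solution exists)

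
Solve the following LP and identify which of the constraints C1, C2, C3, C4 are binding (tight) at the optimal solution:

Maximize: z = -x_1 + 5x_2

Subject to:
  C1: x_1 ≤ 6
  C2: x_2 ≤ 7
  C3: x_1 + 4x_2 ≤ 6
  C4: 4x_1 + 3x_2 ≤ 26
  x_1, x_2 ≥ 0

At x_1 = 0, x_2 = 1.5, compute slack b - a·x for each constraint:
  C1: 6 − 0 = 6  (slack)
  C2: 7 − 1.5 = 5.5  (slack)
  C3: 6 − 6 = 0  (binding)
  C4: 26 − 4.5 = 21.5  (slack)

Optimal: x_1 = 0, x_2 = 1.5
Binding: C3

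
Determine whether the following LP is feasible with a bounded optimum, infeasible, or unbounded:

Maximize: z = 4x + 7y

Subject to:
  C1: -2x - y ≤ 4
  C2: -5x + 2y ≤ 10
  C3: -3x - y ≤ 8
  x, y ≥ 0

Unbounded (objective can increase without bound)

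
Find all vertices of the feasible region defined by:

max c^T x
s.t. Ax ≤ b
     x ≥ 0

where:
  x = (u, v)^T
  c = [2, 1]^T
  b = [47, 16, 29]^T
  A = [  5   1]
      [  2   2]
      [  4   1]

(0, 0), (7.25, 0), (7, 1), (0, 8)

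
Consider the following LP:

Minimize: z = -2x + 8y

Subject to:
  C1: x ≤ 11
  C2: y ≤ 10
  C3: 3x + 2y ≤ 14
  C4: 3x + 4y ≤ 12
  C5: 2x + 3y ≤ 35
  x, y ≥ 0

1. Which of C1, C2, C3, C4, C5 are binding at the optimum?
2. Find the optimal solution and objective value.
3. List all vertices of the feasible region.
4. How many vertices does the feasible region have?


1. C4
2. x = 4, y = 0, z = -8
3. (0, 0), (4, 0), (0, 3)
4. 3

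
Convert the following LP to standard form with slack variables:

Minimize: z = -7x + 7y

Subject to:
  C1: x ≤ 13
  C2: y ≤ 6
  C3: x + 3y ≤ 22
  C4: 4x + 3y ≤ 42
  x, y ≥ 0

min z = -7x + 7y

s.t.
  x + s1 = 13
  y + s2 = 6
  x + 3y + s3 = 22
  4x + 3y + s4 = 42
  x, y, s1, s2, s3, s4 ≥ 0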